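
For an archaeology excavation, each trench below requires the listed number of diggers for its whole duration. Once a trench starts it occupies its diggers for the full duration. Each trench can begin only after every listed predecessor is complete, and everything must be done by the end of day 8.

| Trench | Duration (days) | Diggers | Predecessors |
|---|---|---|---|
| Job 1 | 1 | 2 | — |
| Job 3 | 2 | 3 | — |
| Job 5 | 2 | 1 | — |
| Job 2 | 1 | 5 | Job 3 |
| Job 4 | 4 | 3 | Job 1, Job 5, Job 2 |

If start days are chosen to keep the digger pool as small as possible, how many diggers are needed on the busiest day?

5

Early-start (Job 1@1, Job 3@1, Job 5@1, Job 2@3, Job 4@4) gives peak 6: d1:6  d2:4  d3:5  d4:3  d5:3  d6:3  d7:3  d8:0.
Shift Job 5→2, Job 2→4, Job 4→5.
Schedule Job 1@1, Job 3@1, Job 5@2, Job 2@4, Job 4@5: d1:5  d2:4  d3:1  d4:5  d5:3  d6:3  d7:3  d8:3 — peak 5.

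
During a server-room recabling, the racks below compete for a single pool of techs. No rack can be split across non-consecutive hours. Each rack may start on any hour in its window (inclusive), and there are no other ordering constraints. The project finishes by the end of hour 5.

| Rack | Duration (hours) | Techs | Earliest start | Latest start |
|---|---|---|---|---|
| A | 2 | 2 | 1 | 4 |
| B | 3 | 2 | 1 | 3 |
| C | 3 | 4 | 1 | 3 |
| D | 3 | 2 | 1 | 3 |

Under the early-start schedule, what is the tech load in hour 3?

8

At early start, hour 3 has: B, C, D.
Demand: 2 + 4 + 2 = 8.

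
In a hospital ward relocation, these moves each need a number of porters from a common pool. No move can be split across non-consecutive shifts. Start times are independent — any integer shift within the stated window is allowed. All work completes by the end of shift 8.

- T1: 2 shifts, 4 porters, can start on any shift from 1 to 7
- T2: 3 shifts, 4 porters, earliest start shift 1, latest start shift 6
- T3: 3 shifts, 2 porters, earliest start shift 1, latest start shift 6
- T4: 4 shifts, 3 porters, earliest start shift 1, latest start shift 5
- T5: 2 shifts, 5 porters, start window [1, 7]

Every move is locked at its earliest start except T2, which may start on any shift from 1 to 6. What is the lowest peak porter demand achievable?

14

T2@1: s1:18  s2:18  s3:9  s4:3  s5:0  s6:0  s7:0  s8:0 → peak 18
T2@2: s1:14  s2:18  s3:9  s4:7  s5:0  s6:0  s7:0  s8:0 → peak 18
T2@3: s1:14  s2:14  s3:9  s4:7  s5:4  s6:0  s7:0  s8:0 → peak 14
T2@4: s1:14  s2:14  s3:5  s4:7  s5:4  s6:4  s7:0  s8:0 → peak 14
T2@5: s1:14  s2:14  s3:5  s4:3  s5:4  s6:4  s7:4  s8:0 → peak 14
T2@6: s1:14  s2:14  s3:5  s4:3  s5:0  s6:4  s7:4  s8:4 → peak 14
Best is T2@3, peak 14.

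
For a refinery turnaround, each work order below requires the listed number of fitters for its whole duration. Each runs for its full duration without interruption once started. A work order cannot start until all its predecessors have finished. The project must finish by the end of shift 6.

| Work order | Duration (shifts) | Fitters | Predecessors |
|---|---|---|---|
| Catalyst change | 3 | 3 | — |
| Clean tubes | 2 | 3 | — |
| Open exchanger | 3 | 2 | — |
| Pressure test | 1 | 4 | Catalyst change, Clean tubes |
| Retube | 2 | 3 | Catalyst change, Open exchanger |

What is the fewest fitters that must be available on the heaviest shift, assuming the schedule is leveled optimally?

Early-start (Catalyst change@1, Clean tubes@1, Open exchanger@1, Pressure test@4, Retube@4) gives peak 8: s1:8  s2:8  s3:5  s4:7  s5:3  s6:0.
Shift Clean tubes→4, Pressure test→6.
Schedule Catalyst change@1, Clean tubes@4, Open exchanger@1, Pressure test@6, Retube@4: s1:5  s2:5  s3:5  s4:6  s5:6  s6:4 — peak 6.
Total fitter-shifts = 31 over 6 shifts ⇒ peak ≥ ⌈31/6⌉ = 6, so 6 is optimal.

6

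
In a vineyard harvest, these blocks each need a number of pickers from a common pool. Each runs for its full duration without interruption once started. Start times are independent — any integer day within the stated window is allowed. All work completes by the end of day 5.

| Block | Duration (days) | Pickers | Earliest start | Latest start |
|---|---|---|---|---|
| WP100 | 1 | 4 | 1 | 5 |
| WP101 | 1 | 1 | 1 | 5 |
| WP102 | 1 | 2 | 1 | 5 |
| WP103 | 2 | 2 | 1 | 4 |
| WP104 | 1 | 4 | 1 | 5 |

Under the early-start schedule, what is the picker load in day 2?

2

At early start, day 2 has: WP103.
Demand: 2 = 2.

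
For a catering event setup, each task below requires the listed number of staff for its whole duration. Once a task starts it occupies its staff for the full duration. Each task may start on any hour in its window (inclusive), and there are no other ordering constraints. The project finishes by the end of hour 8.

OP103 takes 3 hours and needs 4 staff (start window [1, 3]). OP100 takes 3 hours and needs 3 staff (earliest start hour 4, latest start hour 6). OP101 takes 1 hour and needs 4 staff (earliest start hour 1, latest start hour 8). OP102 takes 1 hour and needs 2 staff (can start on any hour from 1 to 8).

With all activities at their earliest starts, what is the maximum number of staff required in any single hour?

10

Early-start schedule: OP103@1, OP100@4, OP101@1, OP102@1.
Load per hour: hour 1: 10, hour 2: 4, hour 3: 4, hour 4: 3, hour 5: 3, hour 6: 3, hour 7: 0, hour 8: 0.
Peak is 10.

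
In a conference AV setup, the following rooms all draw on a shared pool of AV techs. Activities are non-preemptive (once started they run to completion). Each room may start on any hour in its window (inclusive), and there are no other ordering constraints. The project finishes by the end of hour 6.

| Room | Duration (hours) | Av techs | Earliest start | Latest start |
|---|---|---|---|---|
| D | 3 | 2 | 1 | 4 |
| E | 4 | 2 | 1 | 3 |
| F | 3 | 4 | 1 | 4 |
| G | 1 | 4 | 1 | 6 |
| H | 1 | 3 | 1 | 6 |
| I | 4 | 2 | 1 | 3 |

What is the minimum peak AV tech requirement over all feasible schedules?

8

Early-start (D@1, E@1, F@1, G@1, H@1, I@1) gives peak 17: h1:17  h2:10  h3:10  h4:4  h5:0  h6:0.
Shift F→4, H→2, I→3.
Schedule D@1, E@1, F@4, G@1, H@2, I@3: h1:8  h2:7  h3:6  h4:8  h5:6  h6:6 — peak 8.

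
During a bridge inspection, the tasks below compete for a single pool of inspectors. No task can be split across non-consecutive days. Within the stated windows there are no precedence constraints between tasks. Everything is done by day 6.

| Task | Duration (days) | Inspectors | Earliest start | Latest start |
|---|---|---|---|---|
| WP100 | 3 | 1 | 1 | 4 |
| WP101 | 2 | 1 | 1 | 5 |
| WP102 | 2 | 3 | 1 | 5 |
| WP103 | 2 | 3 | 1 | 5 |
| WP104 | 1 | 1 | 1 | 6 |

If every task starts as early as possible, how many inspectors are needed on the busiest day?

Early-start schedule: WP100@1, WP101@1, WP102@1, WP103@1, WP104@1.
Load per day: day 1: 9, day 2: 8, day 3: 1, day 4: 0, day 5: 0, day 6: 0.
Peak is 9.

9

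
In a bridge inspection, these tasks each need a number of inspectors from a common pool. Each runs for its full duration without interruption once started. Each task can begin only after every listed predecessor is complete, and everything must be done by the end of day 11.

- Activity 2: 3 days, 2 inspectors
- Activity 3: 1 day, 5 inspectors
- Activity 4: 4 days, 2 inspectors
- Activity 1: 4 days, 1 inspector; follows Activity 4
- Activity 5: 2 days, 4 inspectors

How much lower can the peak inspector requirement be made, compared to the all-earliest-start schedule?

8

Early-start peak: d1:13  d2:8  d3:4  d4:2  d5:1  d6:1  d7:1  d8:1  d9:0  d10:0  d11:0 ⇒ 13.
Leveled (Activity 2@1, Activity 3@5, Activity 4@1, Activity 1@6, Activity 5@6): d1:4  d2:4  d3:4  d4:2  d5:5  d6:5  d7:5  d8:1  d9:1  d10:0  d11:0 ⇒ 5.
Reduction 13 − 5 = 8.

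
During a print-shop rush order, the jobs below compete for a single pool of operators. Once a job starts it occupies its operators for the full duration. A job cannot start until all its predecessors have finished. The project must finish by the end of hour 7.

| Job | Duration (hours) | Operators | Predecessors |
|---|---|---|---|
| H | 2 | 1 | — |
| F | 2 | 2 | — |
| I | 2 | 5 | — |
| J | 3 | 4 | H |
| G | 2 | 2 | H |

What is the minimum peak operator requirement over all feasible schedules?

Early-start (H@1, F@1, I@1, J@3, G@3) gives peak 8: h1:8  h2:8  h3:6  h4:6  h5:4  h6:0  h7:0.
Shift I→3, J→5, G→5.
Schedule H@1, F@1, I@3, J@5, G@5: h1:3  h2:3  h3:5  h4:5  h5:6  h6:6  h7:4 — peak 6.

6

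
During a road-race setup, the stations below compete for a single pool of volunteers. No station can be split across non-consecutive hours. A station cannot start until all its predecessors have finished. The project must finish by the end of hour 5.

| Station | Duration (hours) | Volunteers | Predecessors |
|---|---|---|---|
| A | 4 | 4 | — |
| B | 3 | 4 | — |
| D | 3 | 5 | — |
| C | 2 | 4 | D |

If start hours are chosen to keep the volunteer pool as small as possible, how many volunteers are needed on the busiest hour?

13

Schedule A@1, B@1, D@1, C@4: h1:13  h2:13  h3:13  h4:8  h5:4 — peak 13.
No arrangement of the 6 feasible schedules does better.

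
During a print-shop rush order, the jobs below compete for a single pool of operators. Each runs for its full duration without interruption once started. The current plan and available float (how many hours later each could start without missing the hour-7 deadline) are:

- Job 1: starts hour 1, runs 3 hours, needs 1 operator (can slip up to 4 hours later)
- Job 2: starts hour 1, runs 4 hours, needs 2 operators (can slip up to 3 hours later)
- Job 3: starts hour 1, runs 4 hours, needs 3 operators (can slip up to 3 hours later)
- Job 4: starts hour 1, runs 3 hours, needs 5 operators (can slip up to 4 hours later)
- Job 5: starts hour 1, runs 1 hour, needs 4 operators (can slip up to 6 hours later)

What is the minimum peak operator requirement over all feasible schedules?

Early-start (Job 1@1, Job 2@1, Job 3@1, Job 4@1, Job 5@1) gives peak 15: h1:15  h2:11  h3:11  h4:5  h5:0  h6:0  h7:0.
Shift Job 1→2, Job 2→2, Job 4→5.
Schedule Job 1@2, Job 2@2, Job 3@1, Job 4@5, Job 5@1: h1:7  h2:6  h3:6  h4:6  h5:7  h6:5  h7:5 — peak 7.

7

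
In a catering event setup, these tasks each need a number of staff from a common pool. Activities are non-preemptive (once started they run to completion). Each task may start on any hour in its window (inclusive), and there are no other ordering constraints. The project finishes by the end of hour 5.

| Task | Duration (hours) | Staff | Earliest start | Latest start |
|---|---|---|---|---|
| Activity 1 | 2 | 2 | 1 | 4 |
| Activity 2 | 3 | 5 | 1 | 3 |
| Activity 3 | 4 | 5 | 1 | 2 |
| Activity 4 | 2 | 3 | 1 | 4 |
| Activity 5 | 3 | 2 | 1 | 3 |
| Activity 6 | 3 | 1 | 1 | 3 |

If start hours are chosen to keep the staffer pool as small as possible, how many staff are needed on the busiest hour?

13

Early-start (Activity 1@1, Activity 2@1, Activity 3@1, Activity 4@1, Activity 5@1, Activity 6@1) gives peak 18: h1:18  h2:18  h3:13  h4:5  h5:0.
Shift Activity 4→4, Activity 5→3.
Schedule Activity 1@1, Activity 2@1, Activity 3@1, Activity 4@4, Activity 5@3, Activity 6@1: h1:13  h2:13  h3:13  h4:10  h5:5 — peak 13.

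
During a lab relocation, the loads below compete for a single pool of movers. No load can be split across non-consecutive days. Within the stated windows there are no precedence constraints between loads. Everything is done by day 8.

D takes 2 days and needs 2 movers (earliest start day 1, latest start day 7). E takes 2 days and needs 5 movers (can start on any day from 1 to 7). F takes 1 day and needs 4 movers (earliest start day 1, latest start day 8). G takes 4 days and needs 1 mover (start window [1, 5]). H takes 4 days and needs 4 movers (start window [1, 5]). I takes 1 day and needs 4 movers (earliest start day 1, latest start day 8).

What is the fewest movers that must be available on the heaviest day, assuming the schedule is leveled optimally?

Early-start (D@1, E@1, F@1, G@1, H@1, I@1) gives peak 20: d1:20  d2:12  d3:5  d4:5  d5:0  d6:0  d7:0  d8:0.
Shift E→3, G→3, H→5, I→2.
Schedule D@1, E@3, F@1, G@3, H@5, I@2: d1:6  d2:6  d3:6  d4:6  d5:5  d6:5  d7:4  d8:4 — peak 6.
Total mover-days = 42 over 8 days ⇒ peak ≥ ⌈42/8⌉ = 6, so 6 is optimal.

6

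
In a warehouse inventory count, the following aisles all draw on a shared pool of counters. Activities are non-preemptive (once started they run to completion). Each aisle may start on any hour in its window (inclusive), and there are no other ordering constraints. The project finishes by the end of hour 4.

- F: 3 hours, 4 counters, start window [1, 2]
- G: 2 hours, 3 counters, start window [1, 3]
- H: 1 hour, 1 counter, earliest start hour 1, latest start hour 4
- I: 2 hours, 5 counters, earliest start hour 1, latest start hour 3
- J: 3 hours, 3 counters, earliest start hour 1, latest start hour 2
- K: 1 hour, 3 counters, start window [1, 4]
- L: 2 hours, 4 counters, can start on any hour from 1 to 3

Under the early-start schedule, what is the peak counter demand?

Early-start schedule: F@1, G@1, H@1, I@1, J@1, K@1, L@1.
Load per hour: hour 1: 23, hour 2: 19, hour 3: 7, hour 4: 0.
Peak is 23.

23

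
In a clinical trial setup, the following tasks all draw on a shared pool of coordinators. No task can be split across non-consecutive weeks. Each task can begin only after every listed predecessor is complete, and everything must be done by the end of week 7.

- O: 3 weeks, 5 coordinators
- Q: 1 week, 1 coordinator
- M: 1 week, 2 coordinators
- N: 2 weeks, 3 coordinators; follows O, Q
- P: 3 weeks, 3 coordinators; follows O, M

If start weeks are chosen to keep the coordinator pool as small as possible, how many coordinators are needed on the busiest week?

Early-start (O@1, Q@1, M@1, N@4, P@4) gives peak 8: w1:8  w2:5  w3:5  w4:6  w5:6  w6:3  w7:0.
Shift M→4, P→5.
Schedule O@1, Q@1, M@4, N@4, P@5: w1:6  w2:5  w3:5  w4:5  w5:6  w6:3  w7:3 — peak 6.

6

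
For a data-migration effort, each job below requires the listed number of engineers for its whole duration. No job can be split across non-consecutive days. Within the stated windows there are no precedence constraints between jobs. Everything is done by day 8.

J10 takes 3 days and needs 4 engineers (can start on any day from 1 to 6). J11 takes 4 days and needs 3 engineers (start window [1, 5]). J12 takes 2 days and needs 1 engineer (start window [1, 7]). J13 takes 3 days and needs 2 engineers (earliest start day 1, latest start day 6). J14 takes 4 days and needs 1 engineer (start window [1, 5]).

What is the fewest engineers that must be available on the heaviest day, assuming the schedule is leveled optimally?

5

Early-start (J10@1, J11@1, J12@1, J13@1, J14@1) gives peak 11: d1:11  d2:11  d3:10  d4:4  d5:0  d6:0  d7:0  d8:0.
Shift J11→4, J12→4, J13→6.
Schedule J10@1, J11@4, J12@4, J13@6, J14@1: d1:5  d2:5  d3:5  d4:5  d5:4  d6:5  d7:5  d8:2 — peak 5.
Total engineer-days = 36 over 8 days ⇒ peak ≥ ⌈36/8⌉ = 5, so 5 is optimal.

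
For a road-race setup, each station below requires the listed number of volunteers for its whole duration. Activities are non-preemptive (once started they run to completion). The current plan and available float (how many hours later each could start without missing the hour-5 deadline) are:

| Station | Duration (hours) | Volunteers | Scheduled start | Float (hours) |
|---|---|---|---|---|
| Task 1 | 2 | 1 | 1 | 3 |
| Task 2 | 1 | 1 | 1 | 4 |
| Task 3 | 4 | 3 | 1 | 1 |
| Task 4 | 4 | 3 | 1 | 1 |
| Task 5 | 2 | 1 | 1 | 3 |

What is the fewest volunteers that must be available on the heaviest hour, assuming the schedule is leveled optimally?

7

Early-start (Task 1@1, Task 2@1, Task 3@1, Task 4@1, Task 5@1) gives peak 9: h1:9  h2:8  h3:6  h4:6  h5:0.
Shift Task 4→2, Task 5→3.
Schedule Task 1@1, Task 2@1, Task 3@1, Task 4@2, Task 5@3: h1:5  h2:7  h3:7  h4:7  h5:3 — peak 7.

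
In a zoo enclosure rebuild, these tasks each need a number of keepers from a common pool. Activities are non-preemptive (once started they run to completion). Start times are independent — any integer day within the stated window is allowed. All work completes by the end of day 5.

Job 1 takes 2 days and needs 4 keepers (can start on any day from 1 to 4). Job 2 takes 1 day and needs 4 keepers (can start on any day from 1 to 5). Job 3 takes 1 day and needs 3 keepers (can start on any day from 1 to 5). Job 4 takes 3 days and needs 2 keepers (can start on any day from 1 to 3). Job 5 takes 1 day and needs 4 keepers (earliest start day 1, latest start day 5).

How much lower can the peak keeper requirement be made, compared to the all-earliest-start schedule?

Early-start peak: d1:17  d2:6  d3:2  d4:0  d5:0 ⇒ 17.
Leveled (Job 1@1, Job 2@3, Job 3@4, Job 4@1, Job 5@5): d1:6  d2:6  d3:6  d4:3  d5:4 ⇒ 6.
Reduction 17 − 6 = 11.

11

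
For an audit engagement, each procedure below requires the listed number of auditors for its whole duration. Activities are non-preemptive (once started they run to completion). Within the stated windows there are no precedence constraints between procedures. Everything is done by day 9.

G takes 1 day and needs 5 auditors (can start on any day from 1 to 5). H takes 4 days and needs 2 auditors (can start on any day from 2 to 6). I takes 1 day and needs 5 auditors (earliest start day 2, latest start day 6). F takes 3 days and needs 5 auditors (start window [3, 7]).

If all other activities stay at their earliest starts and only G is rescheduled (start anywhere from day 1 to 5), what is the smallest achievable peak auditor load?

G@1: d1:5  d2:7  d3:7  d4:7  d5:7  d6:0  d7:0  d8:0  d9:0 → peak 7
G@2: d1:0  d2:12  d3:7  d4:7  d5:7  d6:0  d7:0  d8:0  d9:0 → peak 12
G@3: d1:0  d2:7  d3:12  d4:7  d5:7  d6:0  d7:0  d8:0  d9:0 → peak 12
G@4: d1:0  d2:7  d3:7  d4:12  d5:7  d6:0  d7:0  d8:0  d9:0 → peak 12
G@5: d1:0  d2:7  d3:7  d4:7  d5:12  d6:0  d7:0  d8:0  d9:0 → peak 12
Best is G@1, peak 7.

7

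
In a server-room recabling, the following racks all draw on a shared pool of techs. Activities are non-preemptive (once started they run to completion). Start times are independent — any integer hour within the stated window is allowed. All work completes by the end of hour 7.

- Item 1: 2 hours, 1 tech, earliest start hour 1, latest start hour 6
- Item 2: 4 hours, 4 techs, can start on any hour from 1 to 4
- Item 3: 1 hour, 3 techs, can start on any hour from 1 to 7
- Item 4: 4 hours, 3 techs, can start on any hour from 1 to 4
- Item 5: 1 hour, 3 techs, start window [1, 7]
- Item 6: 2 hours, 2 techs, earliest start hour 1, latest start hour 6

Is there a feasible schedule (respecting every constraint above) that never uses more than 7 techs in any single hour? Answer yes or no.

yes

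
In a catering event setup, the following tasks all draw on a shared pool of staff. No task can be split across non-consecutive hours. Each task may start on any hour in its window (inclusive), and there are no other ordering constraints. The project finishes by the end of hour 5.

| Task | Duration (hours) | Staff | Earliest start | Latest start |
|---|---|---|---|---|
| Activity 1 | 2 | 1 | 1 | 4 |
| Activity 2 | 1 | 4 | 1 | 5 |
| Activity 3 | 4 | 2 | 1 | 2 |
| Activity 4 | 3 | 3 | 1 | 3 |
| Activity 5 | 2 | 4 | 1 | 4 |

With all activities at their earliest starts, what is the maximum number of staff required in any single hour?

14

Early-start schedule: Activity 1@1, Activity 2@1, Activity 3@1, Activity 4@1, Activity 5@1.
Load per hour: hour 1: 14, hour 2: 10, hour 3: 5, hour 4: 2, hour 5: 0.
Peak is 14.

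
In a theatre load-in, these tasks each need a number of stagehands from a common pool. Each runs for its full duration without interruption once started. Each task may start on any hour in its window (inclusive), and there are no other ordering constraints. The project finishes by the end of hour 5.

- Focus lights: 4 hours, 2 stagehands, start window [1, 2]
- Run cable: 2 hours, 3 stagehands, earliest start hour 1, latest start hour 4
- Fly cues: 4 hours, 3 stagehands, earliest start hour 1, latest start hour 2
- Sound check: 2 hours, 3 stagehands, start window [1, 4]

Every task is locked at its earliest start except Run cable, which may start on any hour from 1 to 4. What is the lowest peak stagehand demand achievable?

8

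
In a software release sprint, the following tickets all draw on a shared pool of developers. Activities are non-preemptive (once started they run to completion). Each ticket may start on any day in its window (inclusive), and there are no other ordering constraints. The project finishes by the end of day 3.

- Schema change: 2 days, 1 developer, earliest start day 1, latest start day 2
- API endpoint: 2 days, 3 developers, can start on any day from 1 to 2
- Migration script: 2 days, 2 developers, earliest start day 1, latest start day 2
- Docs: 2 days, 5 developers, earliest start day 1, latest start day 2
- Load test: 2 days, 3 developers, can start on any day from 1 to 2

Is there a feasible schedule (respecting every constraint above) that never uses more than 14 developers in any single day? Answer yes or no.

Schedule Schema change@1, API endpoint@1, Migration script@1, Docs@1, Load test@1: d1:14  d2:14  d3:0 — peak 14 ≤ 14.

yes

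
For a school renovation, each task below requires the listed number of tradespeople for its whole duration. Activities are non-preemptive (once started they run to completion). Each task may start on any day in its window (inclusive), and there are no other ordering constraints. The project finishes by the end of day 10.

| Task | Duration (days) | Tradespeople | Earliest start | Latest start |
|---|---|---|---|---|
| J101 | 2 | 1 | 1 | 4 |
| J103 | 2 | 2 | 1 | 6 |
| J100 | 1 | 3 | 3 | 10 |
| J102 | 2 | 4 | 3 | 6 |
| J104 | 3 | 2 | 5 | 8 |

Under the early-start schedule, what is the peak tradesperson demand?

7

Early-start schedule: J101@1, J103@1, J100@3, J102@3, J104@5.
Load per day: day 1: 3, day 2: 3, day 3: 7, day 4: 4, day 5: 2, day 6: 2, day 7: 2, day 8: 0, day 9: 0, day 10: 0.
Peak is 7.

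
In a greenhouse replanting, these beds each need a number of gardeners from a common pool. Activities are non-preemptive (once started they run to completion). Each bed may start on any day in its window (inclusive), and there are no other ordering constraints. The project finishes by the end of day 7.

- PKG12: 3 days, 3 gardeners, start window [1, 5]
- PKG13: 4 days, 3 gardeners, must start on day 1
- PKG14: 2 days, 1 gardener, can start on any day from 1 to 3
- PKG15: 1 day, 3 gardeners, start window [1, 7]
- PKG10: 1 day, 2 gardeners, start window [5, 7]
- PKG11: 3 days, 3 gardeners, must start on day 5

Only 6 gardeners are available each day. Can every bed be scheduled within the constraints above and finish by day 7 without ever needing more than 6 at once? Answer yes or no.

yes

Schedule PKG12@3, PKG13@1, PKG14@1, PKG15@6, PKG10@7, PKG11@5: d1:4  d2:4  d3:6  d4:6  d5:6  d6:6  d7:5 — peak 6 ≤ 6.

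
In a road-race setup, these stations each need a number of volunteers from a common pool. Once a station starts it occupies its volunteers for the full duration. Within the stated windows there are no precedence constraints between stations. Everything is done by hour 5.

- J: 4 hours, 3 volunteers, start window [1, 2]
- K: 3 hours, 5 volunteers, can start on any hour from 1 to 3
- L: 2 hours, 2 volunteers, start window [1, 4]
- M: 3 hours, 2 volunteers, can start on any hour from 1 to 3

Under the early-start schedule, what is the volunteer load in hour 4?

3

At early start, hour 4 has: J.
Demand: 3 = 3.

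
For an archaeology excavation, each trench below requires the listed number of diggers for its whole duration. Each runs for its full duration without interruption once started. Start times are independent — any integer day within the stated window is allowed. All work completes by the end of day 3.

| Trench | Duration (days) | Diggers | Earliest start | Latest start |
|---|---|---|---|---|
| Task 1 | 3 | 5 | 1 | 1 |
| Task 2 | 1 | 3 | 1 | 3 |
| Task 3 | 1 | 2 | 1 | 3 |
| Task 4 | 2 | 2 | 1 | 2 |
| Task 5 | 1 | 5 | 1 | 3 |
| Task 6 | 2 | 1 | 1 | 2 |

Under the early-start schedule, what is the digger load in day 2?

At early start, day 2 has: Task 1, Task 4, Task 6.
Demand: 5 + 2 + 1 = 8.

8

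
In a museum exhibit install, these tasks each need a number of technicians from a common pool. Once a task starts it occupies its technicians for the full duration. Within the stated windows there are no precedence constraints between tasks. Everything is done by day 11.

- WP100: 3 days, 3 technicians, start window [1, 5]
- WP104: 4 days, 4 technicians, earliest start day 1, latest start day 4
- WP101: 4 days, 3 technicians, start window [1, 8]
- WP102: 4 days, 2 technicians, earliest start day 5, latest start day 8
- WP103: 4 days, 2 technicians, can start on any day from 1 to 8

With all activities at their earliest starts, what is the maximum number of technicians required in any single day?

Early-start schedule: WP100@1, WP104@1, WP101@1, WP102@5, WP103@1.
Load per day: day 1: 12, day 2: 12, day 3: 12, day 4: 9, day 5: 2, day 6: 2, day 7: 2, day 8: 2, day 9: 0, day 10: 0, day 11: 0.
Peak is 12.

12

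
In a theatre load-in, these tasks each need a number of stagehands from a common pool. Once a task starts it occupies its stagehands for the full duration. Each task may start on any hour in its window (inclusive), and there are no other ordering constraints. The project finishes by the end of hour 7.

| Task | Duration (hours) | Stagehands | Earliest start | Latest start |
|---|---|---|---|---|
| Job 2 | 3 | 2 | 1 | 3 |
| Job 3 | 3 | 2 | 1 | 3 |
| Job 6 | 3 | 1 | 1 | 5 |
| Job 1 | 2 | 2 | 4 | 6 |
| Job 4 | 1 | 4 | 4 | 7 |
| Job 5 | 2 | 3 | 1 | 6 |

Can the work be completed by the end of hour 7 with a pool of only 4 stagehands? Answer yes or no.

Total stagehand-hours = 29; over 7 hours the average is 29/7 > 4, so some hour must exceed 4.

no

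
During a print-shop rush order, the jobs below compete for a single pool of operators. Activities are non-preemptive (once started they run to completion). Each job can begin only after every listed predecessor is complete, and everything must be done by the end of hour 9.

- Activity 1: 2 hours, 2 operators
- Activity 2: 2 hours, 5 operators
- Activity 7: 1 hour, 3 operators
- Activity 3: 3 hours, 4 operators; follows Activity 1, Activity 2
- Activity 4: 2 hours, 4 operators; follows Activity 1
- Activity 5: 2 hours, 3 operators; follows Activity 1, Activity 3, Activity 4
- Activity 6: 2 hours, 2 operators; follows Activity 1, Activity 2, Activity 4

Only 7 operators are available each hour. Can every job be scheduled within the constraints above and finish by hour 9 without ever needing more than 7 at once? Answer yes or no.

yes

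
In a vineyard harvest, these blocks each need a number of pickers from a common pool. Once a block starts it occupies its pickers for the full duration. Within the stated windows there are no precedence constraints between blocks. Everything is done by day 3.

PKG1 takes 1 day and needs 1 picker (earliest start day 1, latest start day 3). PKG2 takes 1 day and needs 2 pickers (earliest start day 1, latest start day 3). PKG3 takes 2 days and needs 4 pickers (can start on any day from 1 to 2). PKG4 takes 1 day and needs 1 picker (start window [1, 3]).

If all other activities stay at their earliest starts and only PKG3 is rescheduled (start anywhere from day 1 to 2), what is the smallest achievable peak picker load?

PKG3@1: d1:8  d2:4  d3:0 → peak 8
PKG3@2: d1:4  d2:4  d3:4 → peak 4
Best is PKG3@2, peak 4.

4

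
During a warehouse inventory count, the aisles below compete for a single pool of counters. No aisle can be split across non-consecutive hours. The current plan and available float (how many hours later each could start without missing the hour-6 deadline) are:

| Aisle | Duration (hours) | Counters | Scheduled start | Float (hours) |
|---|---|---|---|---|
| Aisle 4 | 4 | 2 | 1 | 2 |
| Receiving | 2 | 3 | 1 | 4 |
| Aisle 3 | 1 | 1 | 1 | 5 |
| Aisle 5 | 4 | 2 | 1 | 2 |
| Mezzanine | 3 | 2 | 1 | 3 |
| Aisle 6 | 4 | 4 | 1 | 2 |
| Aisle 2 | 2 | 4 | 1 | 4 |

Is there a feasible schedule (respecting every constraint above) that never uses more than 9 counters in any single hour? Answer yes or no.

no

The minimum achievable peak is 10; 9 < 10, so no feasible schedule stays within the cap.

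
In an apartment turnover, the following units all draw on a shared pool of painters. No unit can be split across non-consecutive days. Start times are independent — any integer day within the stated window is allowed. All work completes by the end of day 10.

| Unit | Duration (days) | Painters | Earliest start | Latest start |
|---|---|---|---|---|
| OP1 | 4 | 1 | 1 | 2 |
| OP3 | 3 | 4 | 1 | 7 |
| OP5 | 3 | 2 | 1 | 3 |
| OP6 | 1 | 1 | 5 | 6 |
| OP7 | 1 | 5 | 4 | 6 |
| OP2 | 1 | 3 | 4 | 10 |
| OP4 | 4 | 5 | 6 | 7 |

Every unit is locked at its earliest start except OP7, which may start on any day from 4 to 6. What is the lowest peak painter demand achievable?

7

OP7@4: d1:7  d2:7  d3:7  d4:9  d5:1  d6:5  d7:5  d8:5  d9:5  d10:0 → peak 9
OP7@5: d1:7  d2:7  d3:7  d4:4  d5:6  d6:5  d7:5  d8:5  d9:5  d10:0 → peak 7
OP7@6: d1:7  d2:7  d3:7  d4:4  d5:1  d6:10  d7:5  d8:5  d9:5  d10:0 → peak 10
Best is OP7@5, peak 7.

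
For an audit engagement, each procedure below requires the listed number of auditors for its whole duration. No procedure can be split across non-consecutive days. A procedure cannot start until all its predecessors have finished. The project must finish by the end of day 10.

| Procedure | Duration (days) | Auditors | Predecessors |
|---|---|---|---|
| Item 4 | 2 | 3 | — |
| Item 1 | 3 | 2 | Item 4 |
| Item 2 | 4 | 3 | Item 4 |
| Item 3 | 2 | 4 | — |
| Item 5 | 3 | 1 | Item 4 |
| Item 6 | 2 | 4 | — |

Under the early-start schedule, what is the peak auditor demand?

11

Early-start schedule: Item 4@1, Item 1@3, Item 2@3, Item 3@1, Item 5@3, Item 6@1.
Load per day: day 1: 11, day 2: 11, day 3: 6, day 4: 6, day 5: 6, day 6: 3, day 7: 0, day 8: 0, day 9: 0, day 10: 0.
Peak is 11.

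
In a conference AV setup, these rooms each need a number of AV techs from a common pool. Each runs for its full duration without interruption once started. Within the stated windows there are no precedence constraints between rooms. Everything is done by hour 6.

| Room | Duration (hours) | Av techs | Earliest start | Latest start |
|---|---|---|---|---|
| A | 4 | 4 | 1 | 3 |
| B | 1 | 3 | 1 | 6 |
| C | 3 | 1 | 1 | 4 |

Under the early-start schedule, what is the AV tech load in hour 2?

5

At early start, hour 2 has: A, C.
Demand: 4 + 1 = 5.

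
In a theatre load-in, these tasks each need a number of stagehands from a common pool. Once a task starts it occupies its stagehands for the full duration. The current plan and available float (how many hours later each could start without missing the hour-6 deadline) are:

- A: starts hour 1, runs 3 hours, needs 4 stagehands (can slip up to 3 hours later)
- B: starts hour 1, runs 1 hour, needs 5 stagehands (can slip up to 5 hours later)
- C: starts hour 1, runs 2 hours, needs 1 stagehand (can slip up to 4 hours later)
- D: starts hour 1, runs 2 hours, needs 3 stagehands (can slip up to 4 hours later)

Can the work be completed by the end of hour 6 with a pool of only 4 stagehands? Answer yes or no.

no

Total stagehand-hours = 25; over 6 hours the average is 25/6 > 4, so some hour must exceed 4.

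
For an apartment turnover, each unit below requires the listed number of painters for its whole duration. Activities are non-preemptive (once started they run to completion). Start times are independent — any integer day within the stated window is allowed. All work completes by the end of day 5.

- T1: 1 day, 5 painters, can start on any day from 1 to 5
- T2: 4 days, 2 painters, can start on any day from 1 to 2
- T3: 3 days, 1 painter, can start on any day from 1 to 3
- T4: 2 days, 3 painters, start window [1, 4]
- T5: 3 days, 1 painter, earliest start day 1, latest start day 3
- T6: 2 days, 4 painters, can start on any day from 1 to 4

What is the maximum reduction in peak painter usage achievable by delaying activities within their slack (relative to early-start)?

9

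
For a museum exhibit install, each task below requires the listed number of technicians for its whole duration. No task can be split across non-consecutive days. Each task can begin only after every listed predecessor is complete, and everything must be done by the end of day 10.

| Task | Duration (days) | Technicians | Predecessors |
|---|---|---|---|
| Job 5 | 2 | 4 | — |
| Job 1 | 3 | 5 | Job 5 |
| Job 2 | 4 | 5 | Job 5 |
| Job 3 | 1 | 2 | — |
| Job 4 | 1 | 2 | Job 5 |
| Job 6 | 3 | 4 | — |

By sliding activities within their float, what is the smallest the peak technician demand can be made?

8

Early-start (Job 5@1, Job 1@3, Job 2@3, Job 3@1, Job 4@3, Job 6@1) gives peak 16: d1:10  d2:8  d3:16  d4:10  d5:10  d6:5  d7:0  d8:0  d9:0  d10:0.
Shift Job 1→4, Job 2→7, Job 3→3.
Schedule Job 5@1, Job 1@4, Job 2@7, Job 3@3, Job 4@3, Job 6@1: d1:8  d2:8  d3:8  d4:5  d5:5  d6:5  d7:5  d8:5  d9:5  d10:5 — peak 8.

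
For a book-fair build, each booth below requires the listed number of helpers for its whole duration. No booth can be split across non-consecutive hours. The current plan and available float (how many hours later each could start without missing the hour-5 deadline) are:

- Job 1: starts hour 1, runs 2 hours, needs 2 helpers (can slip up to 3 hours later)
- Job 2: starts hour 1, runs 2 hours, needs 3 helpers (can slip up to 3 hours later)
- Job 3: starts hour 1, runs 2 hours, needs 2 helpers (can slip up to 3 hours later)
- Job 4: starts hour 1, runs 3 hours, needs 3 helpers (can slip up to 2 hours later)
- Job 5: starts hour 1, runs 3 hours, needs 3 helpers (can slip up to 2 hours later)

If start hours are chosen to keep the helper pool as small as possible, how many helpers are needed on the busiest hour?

7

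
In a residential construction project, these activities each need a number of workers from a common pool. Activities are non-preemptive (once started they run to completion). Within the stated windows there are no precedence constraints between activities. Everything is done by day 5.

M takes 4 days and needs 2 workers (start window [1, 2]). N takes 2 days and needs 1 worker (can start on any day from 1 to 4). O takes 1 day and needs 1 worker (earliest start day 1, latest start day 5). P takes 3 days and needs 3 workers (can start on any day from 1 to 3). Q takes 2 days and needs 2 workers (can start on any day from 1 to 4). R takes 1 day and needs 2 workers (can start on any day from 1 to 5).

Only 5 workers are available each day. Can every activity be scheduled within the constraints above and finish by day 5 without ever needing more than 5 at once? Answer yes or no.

Total worker-days = 26; over 5 days the average is 26/5 > 5, so some day must exceed 5.

no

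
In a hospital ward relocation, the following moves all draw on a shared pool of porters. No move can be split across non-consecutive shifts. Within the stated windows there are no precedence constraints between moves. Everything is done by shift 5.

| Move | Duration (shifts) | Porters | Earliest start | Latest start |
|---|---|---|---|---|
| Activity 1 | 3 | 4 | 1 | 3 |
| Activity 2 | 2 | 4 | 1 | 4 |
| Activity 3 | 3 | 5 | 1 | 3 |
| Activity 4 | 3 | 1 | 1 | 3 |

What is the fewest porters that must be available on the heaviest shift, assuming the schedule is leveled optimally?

10

Early-start (Activity 1@1, Activity 2@1, Activity 3@1, Activity 4@1) gives peak 14: s1:14  s2:14  s3:10  s4:0  s5:0.
Shift Activity 3→3.
Schedule Activity 1@1, Activity 2@1, Activity 3@3, Activity 4@1: s1:9  s2:9  s3:10  s4:5  s5:5 — peak 10.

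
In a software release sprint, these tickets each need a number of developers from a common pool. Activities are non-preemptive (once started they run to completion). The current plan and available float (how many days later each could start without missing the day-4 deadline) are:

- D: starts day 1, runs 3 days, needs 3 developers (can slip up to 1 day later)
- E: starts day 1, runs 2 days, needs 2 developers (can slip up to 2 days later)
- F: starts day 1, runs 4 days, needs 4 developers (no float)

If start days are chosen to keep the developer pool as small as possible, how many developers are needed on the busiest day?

9

Schedule D@1, E@1, F@1: d1:9  d2:9  d3:7  d4:4 — peak 9.
No arrangement of the 6 feasible schedules does better.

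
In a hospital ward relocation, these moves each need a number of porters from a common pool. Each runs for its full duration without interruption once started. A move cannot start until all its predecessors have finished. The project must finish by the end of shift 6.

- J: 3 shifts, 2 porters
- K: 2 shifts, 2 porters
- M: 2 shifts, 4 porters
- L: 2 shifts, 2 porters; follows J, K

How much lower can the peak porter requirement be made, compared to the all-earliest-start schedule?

Early-start peak: s1:8  s2:8  s3:2  s4:2  s5:2  s6:0 ⇒ 8.
Leveled (J@1, K@1, M@3, L@4): s1:4  s2:4  s3:6  s4:6  s5:2  s6:0 ⇒ 6.
Reduction 8 − 6 = 2.

2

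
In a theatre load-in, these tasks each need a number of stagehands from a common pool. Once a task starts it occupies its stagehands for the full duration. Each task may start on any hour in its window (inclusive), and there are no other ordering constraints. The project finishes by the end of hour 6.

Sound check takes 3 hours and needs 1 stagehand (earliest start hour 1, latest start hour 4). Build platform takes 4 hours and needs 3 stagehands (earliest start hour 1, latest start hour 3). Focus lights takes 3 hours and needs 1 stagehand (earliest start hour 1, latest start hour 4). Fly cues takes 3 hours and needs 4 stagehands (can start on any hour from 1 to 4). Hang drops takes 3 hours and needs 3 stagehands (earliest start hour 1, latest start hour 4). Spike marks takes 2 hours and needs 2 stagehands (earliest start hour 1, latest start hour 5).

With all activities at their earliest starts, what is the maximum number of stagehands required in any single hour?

14

Early-start schedule: Sound check@1, Build platform@1, Focus lights@1, Fly cues@1, Hang drops@1, Spike marks@1.
Load per hour: hour 1: 14, hour 2: 14, hour 3: 12, hour 4: 3, hour 5: 0, hour 6: 0.
Peak is 14.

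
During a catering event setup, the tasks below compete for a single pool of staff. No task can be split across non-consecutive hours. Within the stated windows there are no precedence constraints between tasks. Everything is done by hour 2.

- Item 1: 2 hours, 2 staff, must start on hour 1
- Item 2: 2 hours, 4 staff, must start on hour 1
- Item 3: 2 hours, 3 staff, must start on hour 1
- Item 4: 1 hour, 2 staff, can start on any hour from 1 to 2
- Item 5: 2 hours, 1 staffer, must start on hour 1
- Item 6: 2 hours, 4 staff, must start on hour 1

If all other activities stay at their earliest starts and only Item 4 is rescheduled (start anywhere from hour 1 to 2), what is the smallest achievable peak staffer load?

16

Item 4@1: h1:16  h2:14 → peak 16
Item 4@2: h1:14  h2:16 → peak 16
Best is Item 4@1, peak 16.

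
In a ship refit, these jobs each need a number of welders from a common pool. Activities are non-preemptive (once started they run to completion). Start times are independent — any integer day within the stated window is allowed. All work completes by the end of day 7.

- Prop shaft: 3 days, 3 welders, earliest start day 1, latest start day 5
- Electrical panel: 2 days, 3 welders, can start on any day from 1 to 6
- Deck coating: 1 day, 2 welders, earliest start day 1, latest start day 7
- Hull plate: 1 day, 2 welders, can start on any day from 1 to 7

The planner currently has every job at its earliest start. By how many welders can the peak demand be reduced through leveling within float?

7

Early-start peak: d1:10  d2:6  d3:3  d4:0  d5:0  d6:0  d7:0 ⇒ 10.
Leveled (Prop shaft@1, Electrical panel@4, Deck coating@6, Hull plate@7): d1:3  d2:3  d3:3  d4:3  d5:3  d6:2  d7:2 ⇒ 3.
Reduction 10 − 3 = 7.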